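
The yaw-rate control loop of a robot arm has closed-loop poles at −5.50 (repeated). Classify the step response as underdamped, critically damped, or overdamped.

critically damped

Since there is a repeated negative-real pole, the response is critically damped.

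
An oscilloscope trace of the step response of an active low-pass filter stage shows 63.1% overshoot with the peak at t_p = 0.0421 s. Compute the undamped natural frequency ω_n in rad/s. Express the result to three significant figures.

The overshoot fixes ζ = −ln(OS)/√(π²+ln²(OS)) = 0.145.
t_p = π/ω_d ⇒ ω_d = 74.6 rad/s; then ω_n = ω_d/√(1−ζ²) = 75.4 rad/s.

ω_n ≈ 75.4 rad/s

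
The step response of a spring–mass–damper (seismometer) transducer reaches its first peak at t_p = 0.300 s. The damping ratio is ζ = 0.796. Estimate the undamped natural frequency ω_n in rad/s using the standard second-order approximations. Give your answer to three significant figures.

Peak time t_p = π/ω_d, so ω_d = π/t_p = π/0.300 = 10.5 rad/s.
ω_n = ω_d/√(1−ζ²) = 10.5/√0.366 = 17.3 rad/s.

ω_n ≈ 17.3 rad/s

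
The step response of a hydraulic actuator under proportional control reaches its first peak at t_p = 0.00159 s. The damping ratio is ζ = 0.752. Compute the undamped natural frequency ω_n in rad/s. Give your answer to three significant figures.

ω_n ≈ 3000 rad/s

Peak time t_p = π/ω_d, so ω_d = π/t_p = π/0.00159 = 1980 rad/s.
ω_n = ω_d/√(1−ζ²) = 1980/√0.434 = 3000 rad/s.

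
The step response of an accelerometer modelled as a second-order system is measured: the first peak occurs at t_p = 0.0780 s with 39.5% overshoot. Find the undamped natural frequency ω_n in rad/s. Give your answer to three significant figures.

ω_n ≈ 42.0 rad/s

ζ from %OS: ζ = |ln 0.395|/√(π²+ln²0.395) = 0.284.
t_p = π/ω_d ⇒ ω_d = 40.3 rad/s; then ω_n = ω_d/√(1−ζ²) = 42.0 rad/s.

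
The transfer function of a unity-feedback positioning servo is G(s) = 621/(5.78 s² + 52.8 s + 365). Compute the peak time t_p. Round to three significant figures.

t_p ≈ 0.483 s

Dividing through by 5.78: denominator becomes s² + 9.135 s + 63.15.
So ω_n = √63.15 = 7.95 rad/s and ζ = 9.135/(2·7.95) = 0.575.
ω_d = 7.95·√(1 − 0.575²) = 6.50 rad/s. t_p = π/ω_d = 0.483 s.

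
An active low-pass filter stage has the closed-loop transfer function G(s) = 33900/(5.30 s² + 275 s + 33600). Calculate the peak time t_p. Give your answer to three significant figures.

Dividing through by 5.30: denominator becomes s² + 51.89 s + 6340.
So ω_n = √6340 = 79.6 rad/s and ζ = 51.89/(2·79.6) = 0.326.
ω_d = 79.6·√(1 − 0.326²) = 75.3 rad/s. t_p = π/ω_d = 0.0417 s.

t_p ≈ 0.0417 s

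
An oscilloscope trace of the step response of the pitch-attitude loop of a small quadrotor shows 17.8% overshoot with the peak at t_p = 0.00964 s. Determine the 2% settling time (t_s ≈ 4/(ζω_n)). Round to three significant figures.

From the overshoot, ζ = −ln(OS)/√(π²+ln²(OS)) = 0.482.
From t_p = π/ω_d, ω_d = π/0.00964 = 326 rad/s, so ω_n = ω_d/√(1−ζ²) = 372 rad/s.
t_s ≈ 4/(ζω_n) = 4/(0.482·372) = 0.0223 s.

t_s ≈ 0.0223 s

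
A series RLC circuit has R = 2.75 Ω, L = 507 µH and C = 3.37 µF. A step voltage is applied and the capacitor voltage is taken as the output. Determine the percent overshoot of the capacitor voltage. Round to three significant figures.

%OS ≈ 70.2%

For a series RLC circuit (capacitor voltage as output), ω_n = 1/√(LC) = 1/√(507 µH · 3.37 µF) = 24200 rad/s.
ζ = (R/2)·√(C/L) = (2.75/2)·√(3.37 µF/507 µH) = 0.112.
%OS = 100 e^{−πζ/√(1−ζ²)} with ζ = 0.112 gives 70.2%.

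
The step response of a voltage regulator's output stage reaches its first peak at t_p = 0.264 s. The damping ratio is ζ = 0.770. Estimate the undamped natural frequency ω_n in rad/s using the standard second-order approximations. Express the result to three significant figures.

Peak time t_p = π/ω_d, so ω_d = π/t_p = π/0.264 = 11.9 rad/s.
ω_n = ω_d/√(1−ζ²) = 11.9/√0.407 = 18.7 rad/s.

ω_n ≈ 18.7 rad/s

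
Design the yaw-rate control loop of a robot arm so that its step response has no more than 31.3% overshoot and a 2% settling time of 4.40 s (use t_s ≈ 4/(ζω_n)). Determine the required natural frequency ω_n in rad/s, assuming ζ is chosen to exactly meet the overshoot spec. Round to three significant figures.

ω_n ≈ 2.62 rad/s

From %OS = 100·exp(−πζ/√(1−ζ²)), invert to get ζ = −ln(OS)/√(π² + ln²(OS)) with OS = 0.313.
−ln 0.313 = 1.162, so ζ = 1.162/√(π² + 1.349) = 0.347.
Then ω_n = 4/(ζ t_s) = 4/(0.347 × 4.40) = 2.62 rad/s.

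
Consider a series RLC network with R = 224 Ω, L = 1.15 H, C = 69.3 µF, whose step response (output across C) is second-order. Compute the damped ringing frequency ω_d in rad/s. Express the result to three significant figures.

ω_d ≈ 55.3 rad/s

For a series RLC circuit (capacitor voltage as output), ω_n = 1/√(LC) = 1/√(1.15 H · 69.3 µF) = 112 rad/s.
ζ = (R/2)·√(C/L) = (224/2)·√(69.3 µF/1.15 H) = 0.869.
ω_d = 112·√(1 − 0.869²) = 55.3 rad/s.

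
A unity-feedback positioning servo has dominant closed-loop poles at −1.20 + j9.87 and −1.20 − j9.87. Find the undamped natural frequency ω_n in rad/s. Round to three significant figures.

|pole| = ω_n = √(1.20² + 9.87²) = 9.94 rad/s; ζ = cos θ = σ/ω_n = 0.121.

ω_n ≈ 9.94 rad/s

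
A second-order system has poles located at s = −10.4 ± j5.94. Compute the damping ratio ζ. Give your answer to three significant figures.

The poles are at −σ ± jω_d with σ = 10.4 and ω_d = 5.94, so ω_n = √(σ²+ω_d²) = 12.0 rad/s and ζ = σ/ω_n = 0.868.

ζ ≈ 0.868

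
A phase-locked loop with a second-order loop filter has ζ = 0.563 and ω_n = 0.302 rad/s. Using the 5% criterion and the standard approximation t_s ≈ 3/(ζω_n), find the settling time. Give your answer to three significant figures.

t_s ≈ 3/(ζω_n) = 3/(0.563 × 0.302) = 17.6 s.

t_s ≈ 17.6 s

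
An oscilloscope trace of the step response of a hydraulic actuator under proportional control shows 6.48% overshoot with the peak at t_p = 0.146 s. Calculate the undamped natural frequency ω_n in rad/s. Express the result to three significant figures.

The overshoot fixes ζ = −ln(OS)/√(π²+ln²(OS)) = 0.657.
From t_p = π/ω_d, ω_d = π/0.146 = 21.5 rad/s, so ω_n = ω_d/√(1−ζ²) = 28.5 rad/s.

ω_n ≈ 28.5 rad/s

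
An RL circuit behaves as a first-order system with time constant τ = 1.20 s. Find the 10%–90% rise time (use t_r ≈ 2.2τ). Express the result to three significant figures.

t_r ≈ 2.64 s

t_r ≈ 2.2τ = 2.64 s.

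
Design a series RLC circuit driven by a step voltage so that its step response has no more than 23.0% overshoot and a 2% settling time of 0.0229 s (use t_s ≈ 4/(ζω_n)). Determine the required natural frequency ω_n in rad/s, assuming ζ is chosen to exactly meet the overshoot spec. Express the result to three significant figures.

Inverting the overshoot relation: ζ = |ln 0.230|/√(π² + ln²0.230) = 0.424.
Then ω_n = 4/(ζ t_s) = 4/(0.424 × 0.0229) = 412 rad/s.

ω_n ≈ 412 rad/s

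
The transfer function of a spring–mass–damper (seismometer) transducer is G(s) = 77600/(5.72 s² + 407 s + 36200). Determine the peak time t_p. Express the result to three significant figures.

Dividing through by 5.72: denominator becomes s² + 71.15 s + 6329.
So ω_n = √6329 = 79.6 rad/s and ζ = 71.15/(2·79.6) = 0.447.
ω_d = 79.6·√(1 − 0.447²) = 71.2 rad/s. t_p = π/ω_d = 0.0442 s.

t_p ≈ 0.0442 s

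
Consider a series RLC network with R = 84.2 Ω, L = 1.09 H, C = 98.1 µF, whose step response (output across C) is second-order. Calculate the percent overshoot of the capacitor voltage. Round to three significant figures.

For a series RLC circuit (capacitor voltage as output), ω_n = 1/√(LC) = 1/√(1.09 H · 98.1 µF) = 96.7 rad/s.
ζ = (R/2)·√(C/L) = (84.2/2)·√(98.1 µF/1.09 H) = 0.399.
%OS = 100 e^{−πζ/√(1−ζ²)} with ζ = 0.399 gives 25.4%.

%OS ≈ 25.4%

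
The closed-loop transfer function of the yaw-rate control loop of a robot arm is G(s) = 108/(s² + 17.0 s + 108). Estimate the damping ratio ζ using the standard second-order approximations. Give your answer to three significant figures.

Matching coefficients with s² + 2ζω_n s + ω_n² gives ω_n² = 108 ⇒ ω_n = 10.4 rad/s, and ζ = 17.0/(2ω_n) = 0.818.

ζ ≈ 0.818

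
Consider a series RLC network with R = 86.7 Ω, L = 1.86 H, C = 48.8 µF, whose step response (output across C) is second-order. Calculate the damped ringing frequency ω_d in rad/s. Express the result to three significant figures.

For a series RLC circuit (capacitor voltage as output), ω_n = 1/√(LC) = 1/√(1.86 H · 48.8 µF) = 105 rad/s.
ζ = (R/2)·√(C/L) = (86.7/2)·√(48.8 µF/1.86 H) = 0.222.
The damped frequency ω_d = ω_n√(1−ζ²) = 102 rad/s.

ω_d ≈ 102 rad/s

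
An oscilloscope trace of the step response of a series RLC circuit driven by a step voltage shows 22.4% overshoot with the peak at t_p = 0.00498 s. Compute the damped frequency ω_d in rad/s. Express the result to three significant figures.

ω_d ≈ 631 rad/s

t_p = π/ω_d, so ω_d = π/0.00498 = 631 rad/s.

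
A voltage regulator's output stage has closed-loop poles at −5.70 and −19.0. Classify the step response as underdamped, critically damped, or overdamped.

Since the poles are distinct, negative and real, the response is overdamped.

overdamped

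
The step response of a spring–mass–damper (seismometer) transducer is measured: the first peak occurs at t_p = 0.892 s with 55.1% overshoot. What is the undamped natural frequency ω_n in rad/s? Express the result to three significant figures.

The overshoot fixes ζ = −ln(OS)/√(π²+ln²(OS)) = 0.186.
t_p = π/ω_d ⇒ ω_d = 3.52 rad/s; then ω_n = ω_d/√(1−ζ²) = 3.58 rad/s.

ω_n ≈ 3.58 rad/s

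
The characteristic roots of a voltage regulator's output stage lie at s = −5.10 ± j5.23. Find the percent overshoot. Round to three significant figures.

|pole| = ω_n = √(5.10² + 5.23²) = 7.30 rad/s; ζ = cos θ = σ/ω_n = 0.698.
Overshoot: exp(−π·0.698/√(1−0.698²)) = 0.0467, i.e. 4.67%.

%OS ≈ 4.67%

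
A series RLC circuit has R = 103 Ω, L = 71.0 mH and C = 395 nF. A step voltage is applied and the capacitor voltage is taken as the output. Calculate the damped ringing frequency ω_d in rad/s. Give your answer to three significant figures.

For a series RLC circuit (capacitor voltage as output), ω_n = 1/√(LC) = 1/√(71.0 mH · 395 nF) = 5970 rad/s.
ζ = (R/2)·√(C/L) = (103/2)·√(395 nF/71.0 mH) = 0.121.
ω_d = 5970·√(1 − 0.121²) = 5930 rad/s.

ω_d ≈ 5930 rad/s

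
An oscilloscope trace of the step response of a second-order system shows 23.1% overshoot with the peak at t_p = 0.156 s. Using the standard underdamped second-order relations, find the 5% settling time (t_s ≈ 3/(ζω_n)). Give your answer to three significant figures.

t_s ≈ 0.319 s

From the overshoot, ζ = −ln(OS)/√(π²+ln²(OS)) = 0.423.
t_p = π/ω_d ⇒ ω_d = 20.1 rad/s; then ω_n = ω_d/√(1−ζ²) = 22.2 rad/s.
t_s ≈ 3/(ζω_n) = 3/(0.423·22.2) = 0.319 s.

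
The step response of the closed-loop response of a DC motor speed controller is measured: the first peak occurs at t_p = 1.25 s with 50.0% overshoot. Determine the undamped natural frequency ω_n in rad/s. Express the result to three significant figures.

From the overshoot, ζ = −ln(OS)/√(π²+ln²(OS)) = 0.215.
From t_p = π/ω_d, ω_d = π/1.25 = 2.51 rad/s, so ω_n = ω_d/√(1−ζ²) = 2.57 rad/s.

ω_n ≈ 2.57 rad/s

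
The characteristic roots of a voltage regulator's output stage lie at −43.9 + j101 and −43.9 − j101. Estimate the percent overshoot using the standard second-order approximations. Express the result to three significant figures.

With σ = 43.9, ω_d = 101: ω_n = √(σ²+ω_d²) = 110 rad/s, ζ = σ/ω_n = 0.399.
%OS = 100·exp(−πζ/√(1−ζ²)) = 25.5%.

%OS ≈ 25.5%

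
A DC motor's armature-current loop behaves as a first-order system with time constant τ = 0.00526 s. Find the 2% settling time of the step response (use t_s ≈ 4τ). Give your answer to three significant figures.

t_s ≈ 0.0210 s

t_s ≈ 4τ = 0.0210 s.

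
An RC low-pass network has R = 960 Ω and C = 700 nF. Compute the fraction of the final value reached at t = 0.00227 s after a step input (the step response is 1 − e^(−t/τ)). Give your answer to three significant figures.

τ = RC = 960 × 700 nF = 0.000672 s.
y(t)/y_∞ = 1 − e^(−t/τ) = 1 − e^(−0.00227/0.000672) = 1 − e^(−3.38) = 0.966.

y/y_∞ ≈ 0.966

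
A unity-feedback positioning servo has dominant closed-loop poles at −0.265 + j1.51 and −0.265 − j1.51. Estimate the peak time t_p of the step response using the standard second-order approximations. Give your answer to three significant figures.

t_p ≈ 2.08 s

t_p = π/ω_d with ω_d = 1.51 (the imaginary part), so t_p = 2.08 s.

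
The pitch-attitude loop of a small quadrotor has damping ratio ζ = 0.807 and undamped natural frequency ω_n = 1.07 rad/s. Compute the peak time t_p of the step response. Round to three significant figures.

t_p ≈ 4.97 s

The damped frequency is ω_d = ω_n√(1−ζ²) = 1.07·√(1−0.651) = 0.632 rad/s.
Peak time t_p = π/ω_d = π/0.632 = 4.97 s.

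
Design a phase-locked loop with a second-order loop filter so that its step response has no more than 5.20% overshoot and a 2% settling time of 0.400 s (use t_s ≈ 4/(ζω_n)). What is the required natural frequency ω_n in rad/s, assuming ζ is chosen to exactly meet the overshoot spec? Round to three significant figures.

ω_n ≈ 14.6 rad/s

ζ = −ln(OS)/√(π² + (ln OS)²). With OS = 0.0520, ln OS = −2.957 and ζ = 2.957/4.314 = 0.685.
Then ω_n = 4/(ζ t_s) = 4/(0.685 × 0.400) = 14.6 rad/s.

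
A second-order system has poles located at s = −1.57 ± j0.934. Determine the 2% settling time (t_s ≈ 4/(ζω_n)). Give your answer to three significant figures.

For poles at −σ ± jω_d, ζω_n = σ = 1.57, so t_s ≈ 4/σ = 2.55 s.

t_s ≈ 2.55 s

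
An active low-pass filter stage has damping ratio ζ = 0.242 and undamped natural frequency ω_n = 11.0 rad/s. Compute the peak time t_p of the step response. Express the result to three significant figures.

t_p ≈ 0.294 s

The damped frequency is ω_d = ω_n√(1−ζ²) = 11.0·√(1−0.0586) = 10.7 rad/s.
Peak time t_p = π/ω_d = π/10.7 = 0.294 s.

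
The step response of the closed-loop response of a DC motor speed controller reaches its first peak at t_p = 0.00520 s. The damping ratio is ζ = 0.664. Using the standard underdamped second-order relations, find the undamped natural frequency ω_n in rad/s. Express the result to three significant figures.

ω_n ≈ 808 rad/s

Peak time t_p = π/ω_d, so ω_d = π/t_p = π/0.00520 = 604 rad/s.
ω_n = ω_d/√(1−ζ²) = 604/√0.559 = 808 rad/s.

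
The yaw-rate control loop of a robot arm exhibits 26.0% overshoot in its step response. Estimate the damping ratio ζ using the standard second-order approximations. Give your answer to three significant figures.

ζ = −ln(OS)/√(π² + (ln OS)²). With OS = 0.260, ln OS = −1.347 and ζ = 1.347/3.418 = 0.394.

ζ ≈ 0.394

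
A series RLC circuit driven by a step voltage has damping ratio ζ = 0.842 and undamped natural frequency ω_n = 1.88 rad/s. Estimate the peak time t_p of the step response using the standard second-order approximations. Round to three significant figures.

The damped frequency is ω_d = ω_n√(1−ζ²) = 1.88·√(1−0.709) = 1.01 rad/s.
Peak time t_p = π/ω_d = π/1.01 = 3.10 s.

t_p ≈ 3.10 s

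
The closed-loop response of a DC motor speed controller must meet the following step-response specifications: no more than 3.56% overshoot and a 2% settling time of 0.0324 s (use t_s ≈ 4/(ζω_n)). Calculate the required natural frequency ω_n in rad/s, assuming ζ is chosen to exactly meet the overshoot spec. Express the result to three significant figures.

From %OS = 100·exp(−πζ/√(1−ζ²)), invert to get ζ = −ln(OS)/√(π² + ln²(OS)) with OS = 0.0356.
−ln 0.0356 = 3.335, so ζ = 3.335/√(π² + 11.12) = 0.728.
From t_s ≈ 4/(ζω_n): ω_n = 4/(ζ·t_s) = 4/(0.728·0.0324) = 170 rad/s.

ω_n ≈ 170 rad/s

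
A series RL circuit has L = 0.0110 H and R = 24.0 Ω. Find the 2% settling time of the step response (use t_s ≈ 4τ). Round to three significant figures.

τ = L/R = 0.0110/24.0 = 0.000458 s.
t_s ≈ 4τ = 0.00183 s.

t_s ≈ 0.00183 s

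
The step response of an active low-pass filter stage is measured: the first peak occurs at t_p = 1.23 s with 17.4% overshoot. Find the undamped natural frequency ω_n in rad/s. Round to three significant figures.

The overshoot fixes ζ = −ln(OS)/√(π²+ln²(OS)) = 0.486.
From t_p = π/ω_d, ω_d = π/1.23 = 2.55 rad/s, so ω_n = ω_d/√(1−ζ²) = 2.92 rad/s.

ω_n ≈ 2.92 rad/s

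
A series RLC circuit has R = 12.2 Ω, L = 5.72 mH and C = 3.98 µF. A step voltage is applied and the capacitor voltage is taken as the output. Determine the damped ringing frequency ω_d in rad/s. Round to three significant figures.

For a series RLC circuit (capacitor voltage as output), ω_n = 1/√(LC) = 1/√(5.72 mH · 3.98 µF) = 6630 rad/s.
ζ = (R/2)·√(C/L) = (12.2/2)·√(3.98 µF/5.72 mH) = 0.161.
The damped frequency ω_d = ω_n√(1−ζ²) = 6540 rad/s.

ω_d ≈ 6540 rad/s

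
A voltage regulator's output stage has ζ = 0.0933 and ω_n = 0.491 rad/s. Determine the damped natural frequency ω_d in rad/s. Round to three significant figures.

ω_d ≈ 0.489 rad/s

ω_d = ω_n√(1−ζ²) = 0.491·√0.991 = 0.489 rad/s.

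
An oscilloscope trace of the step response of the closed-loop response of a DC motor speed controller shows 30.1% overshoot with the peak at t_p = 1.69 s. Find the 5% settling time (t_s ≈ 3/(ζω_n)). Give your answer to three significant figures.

t_s ≈ 4.22 s

The overshoot fixes ζ = −ln(OS)/√(π²+ln²(OS)) = 0.357.
t_p = π/ω_d ⇒ ω_d = 1.86 rad/s; then ω_n = ω_d/√(1−ζ²) = 1.99 rad/s.
t_s ≈ 3/(ζω_n) = 3/(0.357·1.99) = 4.22 s.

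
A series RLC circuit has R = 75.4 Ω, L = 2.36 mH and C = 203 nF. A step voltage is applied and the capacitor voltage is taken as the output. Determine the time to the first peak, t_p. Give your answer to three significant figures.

For a series RLC circuit (capacitor voltage as output), ω_n = 1/√(LC) = 1/√(2.36 mH · 203 nF) = 45700 rad/s.
ζ = (R/2)·√(C/L) = (75.4/2)·√(203 nF/2.36 mH) = 0.350.
The damped frequency ω_d = ω_n√(1−ζ²) = 42800 rad/s. t_p = π/ω_d = 0.0000734 s.

t_p ≈ 0.0000734 s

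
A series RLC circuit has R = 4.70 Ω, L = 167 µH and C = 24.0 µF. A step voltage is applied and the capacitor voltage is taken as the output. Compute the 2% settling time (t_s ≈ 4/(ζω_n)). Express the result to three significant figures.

For a series RLC circuit (capacitor voltage as output), ω_n = 1/√(LC) = 1/√(167 µH · 24.0 µF) = 15800 rad/s.
ζ = (R/2)·√(C/L) = (4.70/2)·√(24.0 µF/167 µH) = 0.891.
t_s ≈ 4/(ζω_n) = 0.000284 s.

t_s ≈ 0.000284 s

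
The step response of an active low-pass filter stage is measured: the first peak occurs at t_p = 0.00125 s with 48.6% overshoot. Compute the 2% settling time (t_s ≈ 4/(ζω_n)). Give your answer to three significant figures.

From the overshoot, ζ = −ln(OS)/√(π²+ln²(OS)) = 0.224.
t_p = π/ω_d ⇒ ω_d = 2510 rad/s; then ω_n = ω_d/√(1−ζ²) = 2580 rad/s.
t_s ≈ 4/(ζω_n) = 4/(0.224·2580) = 0.00693 s.

t_s ≈ 0.00693 s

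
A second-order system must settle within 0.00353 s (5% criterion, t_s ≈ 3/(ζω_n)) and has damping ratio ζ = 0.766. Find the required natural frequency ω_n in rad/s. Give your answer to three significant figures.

ω_n ≈ 1110 rad/s

Rearranging t_s ≈ 3/(ζω_n) gives ω_n = 3/(ζ·t_s) = 3/(0.766 × 0.00353) = 1110 rad/s.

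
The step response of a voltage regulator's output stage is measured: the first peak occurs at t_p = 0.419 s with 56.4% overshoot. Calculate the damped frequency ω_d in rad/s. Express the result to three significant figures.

ω_d ≈ 7.50 rad/s

t_p = π/ω_d, so ω_d = π/0.419 = 7.50 rad/s.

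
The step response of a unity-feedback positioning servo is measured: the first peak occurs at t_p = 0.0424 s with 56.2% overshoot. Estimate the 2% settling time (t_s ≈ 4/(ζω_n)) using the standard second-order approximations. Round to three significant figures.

t_s ≈ 0.294 s

From the overshoot, ζ = −ln(OS)/√(π²+ln²(OS)) = 0.180.
t_p = π/ω_d ⇒ ω_d = 74.1 rad/s; then ω_n = ω_d/√(1−ζ²) = 75.3 rad/s.
t_s ≈ 4/(ζω_n) = 4/(0.180·75.3) = 0.294 s.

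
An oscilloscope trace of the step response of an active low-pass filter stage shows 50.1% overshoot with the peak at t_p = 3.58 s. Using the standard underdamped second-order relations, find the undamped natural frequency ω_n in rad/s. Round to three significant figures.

The overshoot fixes ζ = −ln(OS)/√(π²+ln²(OS)) = 0.215.
From t_p = π/ω_d, ω_d = π/3.58 = 0.878 rad/s, so ω_n = ω_d/√(1−ζ²) = 0.899 rad/s.

ω_n ≈ 0.899 rad/s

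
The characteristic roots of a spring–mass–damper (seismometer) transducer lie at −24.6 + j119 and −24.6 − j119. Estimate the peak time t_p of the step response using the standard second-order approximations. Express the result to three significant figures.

t_p = π/ω_d with ω_d = 119 (the imaginary part), so t_p = 0.0264 s.

t_p ≈ 0.0264 s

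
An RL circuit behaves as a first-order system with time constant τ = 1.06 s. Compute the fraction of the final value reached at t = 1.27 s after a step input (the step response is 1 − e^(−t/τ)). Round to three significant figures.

y/y_∞ ≈ 0.698

y(t)/y_∞ = 1 − e^(−t/τ) = 1 − e^(−1.27/1.06) = 1 − e^(−1.20) = 0.698.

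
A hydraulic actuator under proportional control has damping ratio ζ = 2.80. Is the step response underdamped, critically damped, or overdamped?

overdamped

Since ζ = 2.80 > 1, the system is overdamped.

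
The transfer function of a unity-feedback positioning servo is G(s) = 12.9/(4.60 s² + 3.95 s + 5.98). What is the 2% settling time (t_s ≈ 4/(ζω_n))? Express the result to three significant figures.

Dividing through by 4.60: denominator becomes s² + 0.8587 s + 1.300.
So ω_n = √1.300 = 1.14 rad/s and ζ = 0.8587/(2·1.14) = 0.377.
t_s ≈ 4/(ζω_n) = 9.32 s.

t_s ≈ 9.32 s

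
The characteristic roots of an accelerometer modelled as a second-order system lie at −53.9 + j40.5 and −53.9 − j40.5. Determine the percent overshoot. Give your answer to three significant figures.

With σ = 53.9, ω_d = 40.5: ω_n = √(σ²+ω_d²) = 67.4 rad/s, ζ = σ/ω_n = 0.799.
Overshoot: exp(−π·0.799/√(1−0.799²)) = 0.0153, i.e. 1.53%.

%OS ≈ 1.53%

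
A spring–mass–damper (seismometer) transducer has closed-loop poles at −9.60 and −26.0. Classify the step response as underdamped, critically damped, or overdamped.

overdamped

Since the poles are distinct, negative and real, the response is overdamped.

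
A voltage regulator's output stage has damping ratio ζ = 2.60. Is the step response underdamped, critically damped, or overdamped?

overdamped

Since ζ = 2.60 > 1, the system is overdamped.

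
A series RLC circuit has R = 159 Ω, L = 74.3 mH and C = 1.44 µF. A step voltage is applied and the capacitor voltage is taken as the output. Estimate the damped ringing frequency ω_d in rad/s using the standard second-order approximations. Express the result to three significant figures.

ω_d ≈ 2860 rad/s

For a series RLC circuit (capacitor voltage as output), ω_n = 1/√(LC) = 1/√(74.3 mH · 1.44 µF) = 3060 rad/s.
ζ = (R/2)·√(C/L) = (159/2)·√(1.44 µF/74.3 mH) = 0.350.
ω_d = 3060·√(1 − 0.350²) = 2860 rad/s.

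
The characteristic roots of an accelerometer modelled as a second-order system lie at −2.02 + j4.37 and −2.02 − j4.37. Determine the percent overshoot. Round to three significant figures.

The poles are at −σ ± jω_d with σ = 2.02 and ω_d = 4.37, so ω_n = √(σ²+ω_d²) = 4.81 rad/s and ζ = σ/ω_n = 0.420.
%OS = 100·exp(−πζ/√(1−ζ²)) = 23.4%.

%OS ≈ 23.4%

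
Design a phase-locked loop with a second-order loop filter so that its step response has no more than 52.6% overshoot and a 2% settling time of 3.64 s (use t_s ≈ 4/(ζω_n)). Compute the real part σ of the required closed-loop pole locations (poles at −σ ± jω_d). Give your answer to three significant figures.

σ ≈ 1.10

The settling-time spec alone fixes σ = ζω_n = 4/t_s = 4/3.64 = 1.10.
(Overshoot then fixes ζ = 0.200 and hence ω_d = σ·√(1−ζ²)/ζ = 5.37 rad/s.)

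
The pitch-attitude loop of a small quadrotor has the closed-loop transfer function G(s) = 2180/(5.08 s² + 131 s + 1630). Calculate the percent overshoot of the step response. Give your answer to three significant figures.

%OS ≈ 3.85%

Dividing through by 5.08: denominator becomes s² + 25.79 s + 320.9.
So ω_n = √320.9 = 17.9 rad/s and ζ = 25.79/(2·17.9) = 0.720.
%OS = 100 e^{−πζ/√(1−ζ²)} with ζ = 0.720 gives 3.85%.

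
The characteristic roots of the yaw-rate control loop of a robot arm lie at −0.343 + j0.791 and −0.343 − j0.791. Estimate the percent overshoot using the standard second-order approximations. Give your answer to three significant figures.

%OS ≈ 25.6%

|pole| = ω_n = √(0.343² + 0.791²) = 0.862 rad/s; ζ = cos θ = σ/ω_n = 0.398.
%OS = 100·exp(−πζ/√(1−ζ²)) = 25.6%.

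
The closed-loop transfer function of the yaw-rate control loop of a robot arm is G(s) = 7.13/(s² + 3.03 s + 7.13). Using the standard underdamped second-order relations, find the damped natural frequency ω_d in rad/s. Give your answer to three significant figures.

ω_d ≈ 2.20 rad/s

Comparing the denominator to s² + 2ζω_n s + ω_n²: ω_n = √7.13 = 2.67 rad/s, and 2ζω_n = 3.03 so ζ = 3.03/(2·2.67) = 0.567.
ω_d = ω_n√(1−ζ²) = 2.20 rad/s.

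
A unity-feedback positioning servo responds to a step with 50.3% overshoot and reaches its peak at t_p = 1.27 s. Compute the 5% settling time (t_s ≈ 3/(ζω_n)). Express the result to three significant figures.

From the overshoot, ζ = −ln(OS)/√(π²+ln²(OS)) = 0.214.
t_p = π/ω_d ⇒ ω_d = 2.47 rad/s; then ω_n = ω_d/√(1−ζ²) = 2.53 rad/s.
t_s ≈ 3/(ζω_n) = 3/(0.214·2.53) = 5.54 s.

t_s ≈ 5.54 s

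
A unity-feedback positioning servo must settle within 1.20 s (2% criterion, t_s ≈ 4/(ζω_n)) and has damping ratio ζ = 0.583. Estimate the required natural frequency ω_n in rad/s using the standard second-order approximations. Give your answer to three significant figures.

Rearranging t_s ≈ 4/(ζω_n) gives ω_n = 4/(ζ·t_s) = 4/(0.583 × 1.20) = 5.72 rad/s.

ω_n ≈ 5.72 rad/s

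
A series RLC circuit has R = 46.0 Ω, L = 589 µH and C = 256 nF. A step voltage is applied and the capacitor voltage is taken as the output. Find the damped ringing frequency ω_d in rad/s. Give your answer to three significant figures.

ω_d ≈ 71500 rad/s

For a series RLC circuit (capacitor voltage as output), ω_n = 1/√(LC) = 1/√(589 µH · 256 nF) = 81400 rad/s.
ζ = (R/2)·√(C/L) = (46.0/2)·√(256 nF/589 µH) = 0.480.
ω_d = ω_n√(1−ζ²) = 71500 rad/s.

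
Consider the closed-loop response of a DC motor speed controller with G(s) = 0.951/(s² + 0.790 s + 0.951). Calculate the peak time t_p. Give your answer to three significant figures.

t_p ≈ 3.52 s

ω_n = √0.951 = 0.975 rad/s; ζ = 0.790/(2·0.975) = 0.405.
ω_d = ω_n√(1−ζ²) = 0.892 rad/s. Then t_p = π/ω_d = 3.52 s.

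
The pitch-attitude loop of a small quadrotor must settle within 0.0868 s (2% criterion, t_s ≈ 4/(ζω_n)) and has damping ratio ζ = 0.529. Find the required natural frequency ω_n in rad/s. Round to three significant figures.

ω_n ≈ 87.1 rad/s

Rearranging t_s ≈ 4/(ζω_n) gives ω_n = 4/(ζ·t_s) = 4/(0.529 × 0.0868) = 87.1 rad/s.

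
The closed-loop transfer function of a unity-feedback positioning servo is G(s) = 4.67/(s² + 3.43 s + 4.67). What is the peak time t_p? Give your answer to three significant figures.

ω_n = √4.67 = 2.16 rad/s; ζ = 3.43/(2·2.16) = 0.794.
The damped frequency ω_d = ω_n√(1−ζ²) = 1.31 rad/s. Then t_p = π/ω_d = 2.39 s.

t_p ≈ 2.39 s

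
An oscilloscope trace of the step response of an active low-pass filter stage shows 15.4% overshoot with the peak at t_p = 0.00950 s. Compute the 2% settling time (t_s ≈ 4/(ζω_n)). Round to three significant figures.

From the overshoot, ζ = −ln(OS)/√(π²+ln²(OS)) = 0.512.
t_p = π/ω_d ⇒ ω_d = 331 rad/s; then ω_n = ω_d/√(1−ζ²) = 385 rad/s.
t_s ≈ 4/(ζω_n) = 4/(0.512·385) = 0.0203 s.

t_s ≈ 0.0203 s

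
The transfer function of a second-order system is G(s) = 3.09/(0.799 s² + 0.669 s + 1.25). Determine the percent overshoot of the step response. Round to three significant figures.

%OS ≈ 32.8%

Dividing through by 0.799: denominator becomes s² + 0.8373 s + 1.564.
So ω_n = √1.564 = 1.25 rad/s and ζ = 0.8373/(2·1.25) = 0.335.
Overshoot: exp(−π·0.335/√(1−0.335²)) = 0.328, i.e. 32.8%.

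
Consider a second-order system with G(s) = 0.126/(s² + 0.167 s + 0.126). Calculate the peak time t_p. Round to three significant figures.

t_p ≈ 9.11 s

Matching coefficients with s² + 2ζω_n s + ω_n² gives ω_n² = 0.126 ⇒ ω_n = 0.355 rad/s, and ζ = 0.167/(2ω_n) = 0.235.
The damped frequency ω_d = ω_n√(1−ζ²) = 0.345 rad/s. Then t_p = π/ω_d = 9.11 s.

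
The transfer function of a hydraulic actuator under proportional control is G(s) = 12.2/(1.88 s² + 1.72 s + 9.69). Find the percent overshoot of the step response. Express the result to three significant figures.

%OS ≈ 52.4%

Dividing through by 1.88: denominator becomes s² + 0.9149 s + 5.154.
So ω_n = √5.154 = 2.27 rad/s and ζ = 0.9149/(2·2.27) = 0.201.
Overshoot: exp(−π·0.201/√(1−0.201²)) = 0.524, i.e. 52.4%.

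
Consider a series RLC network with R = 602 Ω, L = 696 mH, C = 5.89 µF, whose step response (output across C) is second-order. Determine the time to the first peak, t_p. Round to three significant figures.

t_p ≈ 0.0132 s

For a series RLC circuit (capacitor voltage as output), ω_n = 1/√(LC) = 1/√(696 mH · 5.89 µF) = 494 rad/s.
ζ = (R/2)·√(C/L) = (602/2)·√(5.89 µF/696 mH) = 0.876.
The damped frequency ω_d = ω_n√(1−ζ²) = 239 rad/s. t_p = π/ω_d = 0.0132 s.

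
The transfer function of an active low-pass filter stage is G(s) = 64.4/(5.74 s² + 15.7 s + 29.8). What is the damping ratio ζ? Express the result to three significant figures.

ζ ≈ 0.600

Dividing through by 5.74: denominator becomes s² + 2.735 s + 5.192.
So ω_n = √5.192 = 2.28 rad/s and ζ = 2.735/(2·2.28) = 0.600.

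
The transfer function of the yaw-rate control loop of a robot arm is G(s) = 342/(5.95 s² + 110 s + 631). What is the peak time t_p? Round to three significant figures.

Dividing through by 5.95: denominator becomes s² + 18.49 s + 106.1.
So ω_n = √106.1 = 10.3 rad/s and ζ = 18.49/(2·10.3) = 0.898.
ω_d = 10.3·√(1 − 0.898²) = 4.54 rad/s. t_p = π/ω_d = 0.692 s.

t_p ≈ 0.692 s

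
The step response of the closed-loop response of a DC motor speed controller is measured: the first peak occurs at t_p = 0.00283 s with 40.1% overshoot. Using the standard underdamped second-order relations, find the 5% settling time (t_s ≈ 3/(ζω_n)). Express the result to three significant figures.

The overshoot fixes ζ = −ln(OS)/√(π²+ln²(OS)) = 0.279.
t_p = π/ω_d ⇒ ω_d = 1110 rad/s; then ω_n = ω_d/√(1−ζ²) = 1160 rad/s.
t_s ≈ 3/(ζω_n) = 3/(0.279·1160) = 0.00929 s.

t_s ≈ 0.00929 s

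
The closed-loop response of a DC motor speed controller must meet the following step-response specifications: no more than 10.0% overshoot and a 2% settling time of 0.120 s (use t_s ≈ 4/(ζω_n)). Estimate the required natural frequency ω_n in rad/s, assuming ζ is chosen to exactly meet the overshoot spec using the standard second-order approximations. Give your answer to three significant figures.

ω_n ≈ 56.4 rad/s

Inverting the overshoot relation: ζ = |ln 0.100|/√(π² + ln²0.100) = 0.591.
Then ω_n = 4/(ζ t_s) = 4/(0.591 × 0.120) = 56.4 rad/s.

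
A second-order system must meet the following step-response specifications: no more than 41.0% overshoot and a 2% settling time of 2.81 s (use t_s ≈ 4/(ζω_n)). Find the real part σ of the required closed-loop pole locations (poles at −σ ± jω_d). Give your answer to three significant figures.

The settling-time spec alone fixes σ = ζω_n = 4/t_s = 4/2.81 = 1.42.
(Overshoot then fixes ζ = 0.273 and hence ω_d = σ·√(1−ζ²)/ζ = 5.02 rad/s.)

σ ≈ 1.42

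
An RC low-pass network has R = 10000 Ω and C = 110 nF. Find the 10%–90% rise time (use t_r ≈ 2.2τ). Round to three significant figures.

τ = RC = 10000 × 110 nF = 0.00110 s.
t_r ≈ 2.2τ = 0.00242 s.

t_r ≈ 0.00242 s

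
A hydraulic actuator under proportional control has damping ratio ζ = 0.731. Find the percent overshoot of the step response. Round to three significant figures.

%OS ≈ 3.45%

For an underdamped second-order system, %OS = 100·exp(−πζ/√(1−ζ²)).
πζ/√(1−ζ²) = π·0.731/√(1−0.534) = 3.365, so %OS = 100·e^(−3.365) = 3.45%.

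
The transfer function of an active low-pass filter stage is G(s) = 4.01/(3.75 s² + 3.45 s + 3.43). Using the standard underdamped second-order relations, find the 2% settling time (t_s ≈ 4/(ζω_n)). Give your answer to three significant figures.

Dividing through by 3.75: denominator becomes s² + 0.9200 s + 0.9147.
So ω_n = √0.9147 = 0.956 rad/s and ζ = 0.9200/(2·0.956) = 0.481.
t_s ≈ 4/(ζω_n) = 8.70 s.

t_s ≈ 8.70 s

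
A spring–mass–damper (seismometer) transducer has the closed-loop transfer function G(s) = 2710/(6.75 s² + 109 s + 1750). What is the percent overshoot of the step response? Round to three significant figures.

%OS ≈ 16.2%

Dividing through by 6.75: denominator becomes s² + 16.15 s + 259.3.
So ω_n = √259.3 = 16.1 rad/s and ζ = 16.15/(2·16.1) = 0.501.
Overshoot: exp(−π·0.501/√(1−0.501²)) = 0.162, i.e. 16.2%.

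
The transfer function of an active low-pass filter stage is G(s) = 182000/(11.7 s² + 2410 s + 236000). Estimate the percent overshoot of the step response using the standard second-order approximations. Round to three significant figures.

Dividing through by 11.7: denominator becomes s² + 206.0 s + 20170.
So ω_n = √20170 = 142 rad/s and ζ = 206.0/(2·142) = 0.725.
%OS = 100·exp(−πζ/√(1−ζ²)) = 3.66%.

%OS ≈ 3.66%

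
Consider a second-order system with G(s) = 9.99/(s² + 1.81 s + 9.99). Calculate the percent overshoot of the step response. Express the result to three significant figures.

%OS ≈ 39.1%

ω_n = √9.99 = 3.16 rad/s; ζ = 1.81/(2·3.16) = 0.286.
%OS = 100·exp(−πζ/√(1−ζ²)) = 39.1%.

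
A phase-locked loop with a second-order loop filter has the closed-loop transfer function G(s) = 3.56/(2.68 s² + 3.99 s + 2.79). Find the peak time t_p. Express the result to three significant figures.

t_p ≈ 4.50 s

Dividing through by 2.68: denominator becomes s² + 1.489 s + 1.041.
So ω_n = √1.041 = 1.02 rad/s and ζ = 1.489/(2·1.02) = 0.730.
ω_d = 1.02·√(1 − 0.730²) = 0.698 rad/s. t_p = π/ω_d = 4.50 s.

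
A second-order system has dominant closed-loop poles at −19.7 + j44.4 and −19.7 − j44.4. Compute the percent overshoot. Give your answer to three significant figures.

The poles are at −σ ± jω_d with σ = 19.7 and ω_d = 44.4, so ω_n = √(σ²+ω_d²) = 48.6 rad/s and ζ = σ/ω_n = 0.406.
%OS = 100·exp(−πζ/√(1−ζ²)) = 24.8%.

%OS ≈ 24.8%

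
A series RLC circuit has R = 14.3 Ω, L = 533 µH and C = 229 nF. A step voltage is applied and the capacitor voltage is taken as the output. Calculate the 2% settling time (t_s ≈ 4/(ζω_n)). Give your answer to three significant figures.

For a series RLC circuit (capacitor voltage as output), ω_n = 1/√(LC) = 1/√(533 µH · 229 nF) = 90500 rad/s.
ζ = (R/2)·√(C/L) = (14.3/2)·√(229 nF/533 µH) = 0.148.
t_s ≈ 4/(ζω_n) = 0.000298 s.

t_s ≈ 0.000298 s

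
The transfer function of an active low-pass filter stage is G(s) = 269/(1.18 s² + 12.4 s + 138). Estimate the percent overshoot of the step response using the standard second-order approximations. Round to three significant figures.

%OS ≈ 17.4%

Dividing through by 1.18: denominator becomes s² + 10.51 s + 116.9.
So ω_n = √116.9 = 10.8 rad/s and ζ = 10.51/(2·10.8) = 0.486.
Overshoot: exp(−π·0.486/√(1−0.486²)) = 0.174, i.e. 17.4%.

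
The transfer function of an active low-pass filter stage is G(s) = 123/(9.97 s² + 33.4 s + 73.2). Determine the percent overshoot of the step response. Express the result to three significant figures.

%OS ≈ 8.45%

Dividing through by 9.97: denominator becomes s² + 3.350 s + 7.342.
So ω_n = √7.342 = 2.71 rad/s and ζ = 3.350/(2·2.71) = 0.618.
Overshoot: exp(−π·0.618/√(1−0.618²)) = 0.0845, i.e. 8.45%.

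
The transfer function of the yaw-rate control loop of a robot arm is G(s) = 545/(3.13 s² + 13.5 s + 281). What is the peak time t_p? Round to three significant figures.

t_p ≈ 0.341 s

Dividing through by 3.13: denominator becomes s² + 4.313 s + 89.78.
So ω_n = √89.78 = 9.48 rad/s and ζ = 4.313/(2·9.48) = 0.228.
The damped frequency ω_d = ω_n√(1−ζ²) = 9.23 rad/s. t_p = π/ω_d = 0.341 s.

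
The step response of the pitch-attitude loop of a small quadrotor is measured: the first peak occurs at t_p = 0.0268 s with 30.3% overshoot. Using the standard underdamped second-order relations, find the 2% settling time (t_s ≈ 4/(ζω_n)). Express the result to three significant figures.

The overshoot fixes ζ = −ln(OS)/√(π²+ln²(OS)) = 0.355.
From t_p = π/ω_d, ω_d = π/0.0268 = 117 rad/s, so ω_n = ω_d/√(1−ζ²) = 125 rad/s.
t_s ≈ 4/(ζω_n) = 4/(0.355·125) = 0.0898 s.

t_s ≈ 0.0898 s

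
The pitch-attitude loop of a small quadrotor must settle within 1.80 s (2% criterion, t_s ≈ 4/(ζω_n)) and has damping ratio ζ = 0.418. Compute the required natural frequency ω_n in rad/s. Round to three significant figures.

ω_n ≈ 5.32 rad/s

Rearranging t_s ≈ 4/(ζω_n) gives ω_n = 4/(ζ·t_s) = 4/(0.418 × 1.80) = 5.32 rad/s.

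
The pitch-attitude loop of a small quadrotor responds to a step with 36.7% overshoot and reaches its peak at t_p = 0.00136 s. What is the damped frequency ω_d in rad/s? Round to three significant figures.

t_p = π/ω_d, so ω_d = π/0.00136 = 2310 rad/s.

ω_d ≈ 2310 rad/s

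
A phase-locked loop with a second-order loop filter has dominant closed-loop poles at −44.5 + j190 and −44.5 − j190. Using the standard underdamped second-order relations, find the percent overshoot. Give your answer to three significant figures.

|pole| = ω_n = √(44.5² + 190²) = 195 rad/s; ζ = cos θ = σ/ω_n = 0.228.
Overshoot: exp(−π·0.228/√(1−0.228²)) = 0.479, i.e. 47.9%.

%OS ≈ 47.9%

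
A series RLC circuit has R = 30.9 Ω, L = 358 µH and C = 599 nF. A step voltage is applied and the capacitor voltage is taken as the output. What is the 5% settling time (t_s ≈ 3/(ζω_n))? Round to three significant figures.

t_s ≈ 0.0000695 s

For a series RLC circuit (capacitor voltage as output), ω_n = 1/√(LC) = 1/√(358 µH · 599 nF) = 68300 rad/s.
ζ = (R/2)·√(C/L) = (30.9/2)·√(599 nF/358 µH) = 0.632.
t_s ≈ 3/(ζω_n) = 0.0000695 s.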